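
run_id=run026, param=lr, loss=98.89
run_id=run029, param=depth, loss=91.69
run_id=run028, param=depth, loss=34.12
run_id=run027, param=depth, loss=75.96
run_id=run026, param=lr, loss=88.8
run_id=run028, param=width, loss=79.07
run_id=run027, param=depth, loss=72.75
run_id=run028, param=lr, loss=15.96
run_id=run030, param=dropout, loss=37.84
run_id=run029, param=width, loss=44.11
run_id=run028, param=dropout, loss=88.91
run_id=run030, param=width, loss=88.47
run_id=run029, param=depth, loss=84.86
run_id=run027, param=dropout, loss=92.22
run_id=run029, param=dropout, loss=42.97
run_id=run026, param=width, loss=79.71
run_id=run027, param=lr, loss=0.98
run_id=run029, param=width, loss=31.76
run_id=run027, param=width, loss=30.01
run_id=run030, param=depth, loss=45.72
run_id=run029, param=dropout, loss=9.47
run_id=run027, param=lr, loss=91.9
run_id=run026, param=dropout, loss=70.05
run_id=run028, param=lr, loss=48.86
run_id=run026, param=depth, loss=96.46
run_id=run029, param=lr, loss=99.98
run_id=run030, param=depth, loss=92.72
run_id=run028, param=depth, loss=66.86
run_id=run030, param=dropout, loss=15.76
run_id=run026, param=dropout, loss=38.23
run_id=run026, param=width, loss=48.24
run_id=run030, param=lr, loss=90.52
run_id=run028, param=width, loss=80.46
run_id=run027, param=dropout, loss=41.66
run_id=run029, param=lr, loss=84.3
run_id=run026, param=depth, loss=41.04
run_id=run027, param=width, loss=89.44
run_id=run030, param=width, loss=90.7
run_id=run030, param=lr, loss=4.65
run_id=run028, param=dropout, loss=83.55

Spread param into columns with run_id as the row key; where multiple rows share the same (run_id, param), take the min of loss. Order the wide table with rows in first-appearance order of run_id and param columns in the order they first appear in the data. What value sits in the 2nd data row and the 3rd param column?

With rows in first-appearance order of run_id, row 2 is run_id=run029. param columns in first-appearance order: lr, depth, width, dropout; column 3 is width.
Long rows with run_id=run029, param=width: min(44.11, 31.76) = 31.76.

31.76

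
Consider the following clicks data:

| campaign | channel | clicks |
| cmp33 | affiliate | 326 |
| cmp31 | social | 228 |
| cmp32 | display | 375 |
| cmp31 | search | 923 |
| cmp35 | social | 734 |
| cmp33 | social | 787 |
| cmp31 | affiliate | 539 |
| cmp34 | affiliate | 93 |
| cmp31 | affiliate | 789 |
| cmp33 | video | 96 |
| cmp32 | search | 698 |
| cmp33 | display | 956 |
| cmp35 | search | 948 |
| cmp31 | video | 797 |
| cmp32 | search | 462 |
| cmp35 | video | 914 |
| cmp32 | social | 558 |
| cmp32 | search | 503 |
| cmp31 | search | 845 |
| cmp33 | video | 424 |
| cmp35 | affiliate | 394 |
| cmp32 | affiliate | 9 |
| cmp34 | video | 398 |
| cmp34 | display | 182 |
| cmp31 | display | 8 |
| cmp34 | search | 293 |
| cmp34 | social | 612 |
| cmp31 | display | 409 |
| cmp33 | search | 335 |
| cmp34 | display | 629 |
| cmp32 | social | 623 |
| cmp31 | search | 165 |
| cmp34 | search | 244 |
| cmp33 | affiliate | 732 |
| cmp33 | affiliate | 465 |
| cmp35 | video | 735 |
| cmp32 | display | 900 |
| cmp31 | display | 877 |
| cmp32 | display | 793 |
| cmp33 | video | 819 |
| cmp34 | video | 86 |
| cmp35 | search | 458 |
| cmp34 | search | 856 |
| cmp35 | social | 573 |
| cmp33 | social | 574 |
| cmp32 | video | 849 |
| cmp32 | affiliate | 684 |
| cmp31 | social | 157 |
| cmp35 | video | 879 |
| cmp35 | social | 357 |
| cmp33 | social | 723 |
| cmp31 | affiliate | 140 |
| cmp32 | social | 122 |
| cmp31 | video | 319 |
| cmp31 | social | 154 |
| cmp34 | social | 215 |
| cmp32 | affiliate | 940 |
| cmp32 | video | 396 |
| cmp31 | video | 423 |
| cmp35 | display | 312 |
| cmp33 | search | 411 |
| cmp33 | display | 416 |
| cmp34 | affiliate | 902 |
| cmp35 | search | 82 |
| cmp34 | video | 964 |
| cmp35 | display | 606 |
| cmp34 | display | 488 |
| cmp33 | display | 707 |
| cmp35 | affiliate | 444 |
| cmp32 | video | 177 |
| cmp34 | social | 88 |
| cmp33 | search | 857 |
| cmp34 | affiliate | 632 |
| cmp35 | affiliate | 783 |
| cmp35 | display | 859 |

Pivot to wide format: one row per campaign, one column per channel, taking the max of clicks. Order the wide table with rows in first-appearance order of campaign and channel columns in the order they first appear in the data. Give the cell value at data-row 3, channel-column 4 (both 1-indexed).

With rows in first-appearance order of campaign, row 3 is campaign=cmp32. channel columns in first-appearance order: affiliate, social, display, search, video; column 4 is search.
Long rows with campaign=cmp32, channel=search: max(698, 462, 503) = 698.

698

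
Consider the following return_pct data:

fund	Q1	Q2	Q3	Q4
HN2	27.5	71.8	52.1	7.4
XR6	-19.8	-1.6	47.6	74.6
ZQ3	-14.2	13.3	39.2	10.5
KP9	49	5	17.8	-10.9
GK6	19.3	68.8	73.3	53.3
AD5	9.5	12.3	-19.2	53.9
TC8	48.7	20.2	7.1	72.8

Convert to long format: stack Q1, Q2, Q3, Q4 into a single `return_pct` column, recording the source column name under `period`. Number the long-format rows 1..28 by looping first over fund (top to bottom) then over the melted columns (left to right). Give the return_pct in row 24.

28 rows total (7 × 4). Row 24: index ⌊(24-1)/4⌋ = 5 into fund → AD5; (24-1) mod 4 = 3 into the melted columns → Q4.
So row 24 is (AD5, Q4, 53.9); return_pct = 53.9.

53.9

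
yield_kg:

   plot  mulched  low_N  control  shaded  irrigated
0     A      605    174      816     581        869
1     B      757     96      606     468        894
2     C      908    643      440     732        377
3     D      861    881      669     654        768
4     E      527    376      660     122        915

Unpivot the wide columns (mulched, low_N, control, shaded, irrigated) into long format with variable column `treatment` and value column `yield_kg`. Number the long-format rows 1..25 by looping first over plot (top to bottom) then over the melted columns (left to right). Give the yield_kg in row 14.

25 rows total (5 × 5). Row 14: index ⌊(14-1)/5⌋ = 2 into plot → C; (14-1) mod 5 = 3 into the melted columns → shaded.
So row 14 is (C, shaded, 732); yield_kg = 732.

732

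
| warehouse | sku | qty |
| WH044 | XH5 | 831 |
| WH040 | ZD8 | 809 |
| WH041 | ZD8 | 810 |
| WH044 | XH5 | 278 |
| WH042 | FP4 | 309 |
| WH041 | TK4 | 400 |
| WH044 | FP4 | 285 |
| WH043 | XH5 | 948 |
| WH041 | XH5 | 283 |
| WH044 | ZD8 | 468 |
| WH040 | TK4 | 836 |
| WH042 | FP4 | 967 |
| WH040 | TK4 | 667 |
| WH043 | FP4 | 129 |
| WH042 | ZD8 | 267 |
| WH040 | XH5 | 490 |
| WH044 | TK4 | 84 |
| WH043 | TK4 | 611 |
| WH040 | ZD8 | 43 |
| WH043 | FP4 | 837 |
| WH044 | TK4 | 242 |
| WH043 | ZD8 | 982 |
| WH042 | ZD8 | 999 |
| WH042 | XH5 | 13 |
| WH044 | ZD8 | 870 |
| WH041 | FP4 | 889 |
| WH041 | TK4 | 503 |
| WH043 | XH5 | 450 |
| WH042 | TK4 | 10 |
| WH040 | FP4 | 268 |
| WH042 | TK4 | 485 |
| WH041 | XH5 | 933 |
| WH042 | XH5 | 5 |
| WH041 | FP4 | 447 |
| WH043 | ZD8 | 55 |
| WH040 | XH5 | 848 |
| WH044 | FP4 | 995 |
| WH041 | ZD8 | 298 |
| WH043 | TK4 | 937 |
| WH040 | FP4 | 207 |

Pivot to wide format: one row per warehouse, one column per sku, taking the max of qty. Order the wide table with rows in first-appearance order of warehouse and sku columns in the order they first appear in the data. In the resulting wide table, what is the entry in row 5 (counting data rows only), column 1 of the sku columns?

With rows in first-appearance order of warehouse, row 5 is warehouse=WH043. sku columns in first-appearance order: XH5, ZD8, FP4, TK4; column 1 is XH5.
Long rows with warehouse=WH043, sku=XH5: max(948, 450) = 948.

948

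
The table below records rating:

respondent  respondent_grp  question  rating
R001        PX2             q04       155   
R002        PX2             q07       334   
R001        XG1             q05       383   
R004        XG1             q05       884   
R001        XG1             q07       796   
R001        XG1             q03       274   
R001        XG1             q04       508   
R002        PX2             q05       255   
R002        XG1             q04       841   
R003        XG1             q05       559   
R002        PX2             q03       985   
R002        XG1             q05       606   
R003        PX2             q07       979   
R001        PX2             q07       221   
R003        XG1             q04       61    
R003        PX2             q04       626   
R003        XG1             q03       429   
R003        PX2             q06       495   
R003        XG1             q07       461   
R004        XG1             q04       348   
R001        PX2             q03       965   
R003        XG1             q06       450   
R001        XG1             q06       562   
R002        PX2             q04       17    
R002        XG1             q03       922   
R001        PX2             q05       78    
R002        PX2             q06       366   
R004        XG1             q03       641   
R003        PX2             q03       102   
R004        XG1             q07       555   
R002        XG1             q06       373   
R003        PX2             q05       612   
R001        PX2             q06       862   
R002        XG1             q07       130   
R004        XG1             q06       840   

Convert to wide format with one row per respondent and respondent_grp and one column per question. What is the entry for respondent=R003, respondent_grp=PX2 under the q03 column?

Wide layout: rows indexed by respondent and respondent_grp, columns are the 5 distinct question values (q04, q07, q05, q03, q06).
Cell (respondent=R003, respondent_grp=PX2, question=q03) draws from the long row where respondent=R003, respondent_grp=PX2 and question=q03, which has rating=102.

102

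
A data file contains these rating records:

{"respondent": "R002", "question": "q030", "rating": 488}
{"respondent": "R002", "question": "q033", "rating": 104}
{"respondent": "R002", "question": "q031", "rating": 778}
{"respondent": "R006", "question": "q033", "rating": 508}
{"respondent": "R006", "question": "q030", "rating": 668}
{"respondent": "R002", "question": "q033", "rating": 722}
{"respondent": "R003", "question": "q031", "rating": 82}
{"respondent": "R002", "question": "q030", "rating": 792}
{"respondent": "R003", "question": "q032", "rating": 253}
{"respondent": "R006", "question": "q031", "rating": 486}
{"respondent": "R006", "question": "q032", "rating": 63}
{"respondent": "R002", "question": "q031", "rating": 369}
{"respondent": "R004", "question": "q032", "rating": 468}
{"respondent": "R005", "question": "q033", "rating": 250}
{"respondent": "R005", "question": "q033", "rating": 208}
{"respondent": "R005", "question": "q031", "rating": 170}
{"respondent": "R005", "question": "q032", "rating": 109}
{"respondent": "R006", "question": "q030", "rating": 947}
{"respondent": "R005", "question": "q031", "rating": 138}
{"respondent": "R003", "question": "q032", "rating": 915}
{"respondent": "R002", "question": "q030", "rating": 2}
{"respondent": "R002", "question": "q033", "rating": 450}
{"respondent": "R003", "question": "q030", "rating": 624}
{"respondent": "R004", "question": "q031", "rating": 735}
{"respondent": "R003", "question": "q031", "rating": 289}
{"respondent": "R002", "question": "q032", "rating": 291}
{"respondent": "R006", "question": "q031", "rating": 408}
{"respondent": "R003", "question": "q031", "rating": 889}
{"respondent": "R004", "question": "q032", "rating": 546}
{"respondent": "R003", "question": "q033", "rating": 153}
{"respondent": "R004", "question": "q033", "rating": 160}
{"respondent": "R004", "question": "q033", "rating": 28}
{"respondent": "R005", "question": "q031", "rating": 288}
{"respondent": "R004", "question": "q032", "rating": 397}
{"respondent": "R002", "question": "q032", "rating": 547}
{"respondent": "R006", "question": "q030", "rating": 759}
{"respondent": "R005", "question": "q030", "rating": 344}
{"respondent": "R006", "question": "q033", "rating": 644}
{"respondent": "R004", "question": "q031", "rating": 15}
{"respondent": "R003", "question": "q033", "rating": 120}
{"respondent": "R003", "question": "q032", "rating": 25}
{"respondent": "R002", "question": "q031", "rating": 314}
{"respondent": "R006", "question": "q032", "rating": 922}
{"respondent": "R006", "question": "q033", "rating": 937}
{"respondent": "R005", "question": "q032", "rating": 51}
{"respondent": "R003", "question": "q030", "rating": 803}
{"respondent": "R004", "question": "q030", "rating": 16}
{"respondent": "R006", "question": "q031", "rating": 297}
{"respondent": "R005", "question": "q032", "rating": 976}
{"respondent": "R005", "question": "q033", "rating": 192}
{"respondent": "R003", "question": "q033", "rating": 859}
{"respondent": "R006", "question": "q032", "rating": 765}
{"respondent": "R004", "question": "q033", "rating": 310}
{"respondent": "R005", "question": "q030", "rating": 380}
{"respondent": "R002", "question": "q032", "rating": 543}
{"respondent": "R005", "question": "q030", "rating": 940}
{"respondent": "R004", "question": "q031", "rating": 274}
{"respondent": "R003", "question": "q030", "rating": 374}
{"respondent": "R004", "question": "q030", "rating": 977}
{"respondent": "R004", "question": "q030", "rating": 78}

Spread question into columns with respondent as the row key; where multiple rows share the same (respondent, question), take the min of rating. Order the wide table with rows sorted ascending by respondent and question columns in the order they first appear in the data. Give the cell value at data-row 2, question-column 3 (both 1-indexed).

82

With rows sorted ascending by respondent, row 2 is respondent=R003. question columns in first-appearance order: q030, q033, q031, q032; column 3 is q031.
Long rows with respondent=R003, question=q031: min(82, 289, 889) = 82.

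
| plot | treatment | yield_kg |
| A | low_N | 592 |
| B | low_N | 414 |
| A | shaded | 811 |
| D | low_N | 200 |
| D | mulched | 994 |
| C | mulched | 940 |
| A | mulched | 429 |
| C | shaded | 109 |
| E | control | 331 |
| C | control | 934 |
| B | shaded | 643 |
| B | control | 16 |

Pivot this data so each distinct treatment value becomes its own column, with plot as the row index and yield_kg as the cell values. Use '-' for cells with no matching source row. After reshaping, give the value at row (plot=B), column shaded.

The long row with plot=B, treatment=shaded has yield_kg=643.

643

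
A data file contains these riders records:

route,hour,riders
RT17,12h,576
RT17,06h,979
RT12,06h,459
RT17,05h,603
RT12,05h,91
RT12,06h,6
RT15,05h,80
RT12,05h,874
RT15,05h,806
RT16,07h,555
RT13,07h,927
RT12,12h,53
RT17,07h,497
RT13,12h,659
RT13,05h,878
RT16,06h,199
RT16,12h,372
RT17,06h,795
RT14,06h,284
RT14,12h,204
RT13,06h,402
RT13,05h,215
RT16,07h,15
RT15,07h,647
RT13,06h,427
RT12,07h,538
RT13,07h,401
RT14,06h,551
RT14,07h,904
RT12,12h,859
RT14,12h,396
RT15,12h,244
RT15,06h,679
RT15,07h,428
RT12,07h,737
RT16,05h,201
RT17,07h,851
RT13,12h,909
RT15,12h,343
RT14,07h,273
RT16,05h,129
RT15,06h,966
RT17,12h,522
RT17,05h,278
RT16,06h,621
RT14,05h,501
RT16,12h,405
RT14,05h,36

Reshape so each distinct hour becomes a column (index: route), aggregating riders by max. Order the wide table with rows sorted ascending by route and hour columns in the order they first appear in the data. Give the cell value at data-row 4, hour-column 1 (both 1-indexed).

With rows sorted ascending by route, row 4 is route=RT15. hour columns in first-appearance order: 12h, 06h, 05h, 07h; column 1 is 12h.
Long rows with route=RT15, hour=12h: max(244, 343) = 343.

343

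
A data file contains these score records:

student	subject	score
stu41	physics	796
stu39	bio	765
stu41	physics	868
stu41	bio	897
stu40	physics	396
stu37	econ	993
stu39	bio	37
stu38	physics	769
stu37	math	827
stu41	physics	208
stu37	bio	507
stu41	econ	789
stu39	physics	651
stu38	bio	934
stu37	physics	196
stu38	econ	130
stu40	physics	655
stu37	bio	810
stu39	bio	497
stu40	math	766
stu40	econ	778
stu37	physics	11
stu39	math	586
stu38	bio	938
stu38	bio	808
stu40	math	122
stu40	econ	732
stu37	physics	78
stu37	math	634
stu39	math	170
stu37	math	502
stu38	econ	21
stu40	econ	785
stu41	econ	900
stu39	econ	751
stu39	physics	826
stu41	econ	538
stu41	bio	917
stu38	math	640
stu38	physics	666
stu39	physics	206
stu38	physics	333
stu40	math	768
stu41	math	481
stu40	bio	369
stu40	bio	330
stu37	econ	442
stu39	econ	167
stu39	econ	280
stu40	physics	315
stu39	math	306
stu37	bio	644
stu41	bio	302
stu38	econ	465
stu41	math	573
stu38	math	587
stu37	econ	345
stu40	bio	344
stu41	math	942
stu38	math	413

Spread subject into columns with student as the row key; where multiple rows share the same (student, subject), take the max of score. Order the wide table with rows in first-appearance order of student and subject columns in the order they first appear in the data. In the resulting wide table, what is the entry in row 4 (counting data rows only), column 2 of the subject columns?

810

With rows in first-appearance order of student, row 4 is student=stu37. subject columns in first-appearance order: physics, bio, econ, math; column 2 is bio.
Long rows with student=stu37, subject=bio: max(507, 810, 644) = 810.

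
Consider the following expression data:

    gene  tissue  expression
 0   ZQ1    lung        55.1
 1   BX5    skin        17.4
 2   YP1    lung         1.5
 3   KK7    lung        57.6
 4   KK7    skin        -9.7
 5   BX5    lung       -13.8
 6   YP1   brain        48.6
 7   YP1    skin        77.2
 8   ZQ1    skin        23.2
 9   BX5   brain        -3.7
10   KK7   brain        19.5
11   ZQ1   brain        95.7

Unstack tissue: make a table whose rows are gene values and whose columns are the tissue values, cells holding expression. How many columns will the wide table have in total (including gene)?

1 column for gene plus 3 distinct tissue values → 4 columns.

4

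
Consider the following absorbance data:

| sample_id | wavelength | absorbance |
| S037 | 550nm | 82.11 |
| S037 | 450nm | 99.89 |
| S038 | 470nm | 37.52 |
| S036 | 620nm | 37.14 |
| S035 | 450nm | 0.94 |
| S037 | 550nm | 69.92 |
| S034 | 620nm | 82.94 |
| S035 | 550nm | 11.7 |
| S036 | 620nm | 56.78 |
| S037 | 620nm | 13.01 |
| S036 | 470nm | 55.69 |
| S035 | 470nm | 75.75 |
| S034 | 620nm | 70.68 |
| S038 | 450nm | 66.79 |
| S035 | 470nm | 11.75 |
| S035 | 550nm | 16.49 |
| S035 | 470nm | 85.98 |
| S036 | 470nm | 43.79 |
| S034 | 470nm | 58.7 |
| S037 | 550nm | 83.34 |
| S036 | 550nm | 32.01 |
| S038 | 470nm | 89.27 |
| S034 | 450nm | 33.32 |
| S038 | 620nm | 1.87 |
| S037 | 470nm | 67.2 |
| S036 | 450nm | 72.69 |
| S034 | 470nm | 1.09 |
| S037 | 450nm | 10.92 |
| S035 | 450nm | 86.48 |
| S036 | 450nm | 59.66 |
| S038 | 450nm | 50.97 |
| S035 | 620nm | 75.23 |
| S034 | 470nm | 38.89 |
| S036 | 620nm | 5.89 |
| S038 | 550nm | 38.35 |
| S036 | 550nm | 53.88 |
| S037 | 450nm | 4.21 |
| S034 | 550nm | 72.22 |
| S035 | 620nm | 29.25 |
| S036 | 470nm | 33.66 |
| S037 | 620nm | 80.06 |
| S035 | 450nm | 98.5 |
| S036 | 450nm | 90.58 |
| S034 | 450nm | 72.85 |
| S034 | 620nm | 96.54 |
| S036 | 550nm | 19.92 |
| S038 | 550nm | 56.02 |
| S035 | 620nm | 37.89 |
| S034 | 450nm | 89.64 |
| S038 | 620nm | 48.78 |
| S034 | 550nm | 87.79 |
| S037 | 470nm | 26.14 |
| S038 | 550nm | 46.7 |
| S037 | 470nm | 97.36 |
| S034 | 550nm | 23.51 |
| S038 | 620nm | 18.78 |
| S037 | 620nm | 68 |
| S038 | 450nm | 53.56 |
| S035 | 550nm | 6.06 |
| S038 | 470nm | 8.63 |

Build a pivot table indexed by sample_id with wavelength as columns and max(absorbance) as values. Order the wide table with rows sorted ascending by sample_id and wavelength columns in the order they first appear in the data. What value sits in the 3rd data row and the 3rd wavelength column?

55.69

With rows sorted ascending by sample_id, row 3 is sample_id=S036. wavelength columns in first-appearance order: 550nm, 450nm, 470nm, 620nm; column 3 is 470nm.
Long rows with sample_id=S036, wavelength=470nm: max(55.69, 43.79, 33.66) = 55.69.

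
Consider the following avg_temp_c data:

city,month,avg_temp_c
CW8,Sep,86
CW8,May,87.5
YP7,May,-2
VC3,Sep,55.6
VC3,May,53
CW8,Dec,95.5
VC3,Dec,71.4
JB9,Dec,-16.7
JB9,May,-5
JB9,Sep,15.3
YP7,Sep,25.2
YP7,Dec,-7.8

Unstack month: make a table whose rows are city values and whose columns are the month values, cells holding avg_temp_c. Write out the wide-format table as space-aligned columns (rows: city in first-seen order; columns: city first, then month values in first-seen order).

city  Sep   May   Dec  
CW8   86    87.5  95.5 
YP7   25.2  -2    -7.8 
VC3   55.6  53    71.4 
JB9   15.3  -5    -16.7

Columns: city plus the 3 distinct month values (Sep, May, Dec).
For example, row CW8 column Sep takes avg_temp_c=86 from the long row (CW8, Sep).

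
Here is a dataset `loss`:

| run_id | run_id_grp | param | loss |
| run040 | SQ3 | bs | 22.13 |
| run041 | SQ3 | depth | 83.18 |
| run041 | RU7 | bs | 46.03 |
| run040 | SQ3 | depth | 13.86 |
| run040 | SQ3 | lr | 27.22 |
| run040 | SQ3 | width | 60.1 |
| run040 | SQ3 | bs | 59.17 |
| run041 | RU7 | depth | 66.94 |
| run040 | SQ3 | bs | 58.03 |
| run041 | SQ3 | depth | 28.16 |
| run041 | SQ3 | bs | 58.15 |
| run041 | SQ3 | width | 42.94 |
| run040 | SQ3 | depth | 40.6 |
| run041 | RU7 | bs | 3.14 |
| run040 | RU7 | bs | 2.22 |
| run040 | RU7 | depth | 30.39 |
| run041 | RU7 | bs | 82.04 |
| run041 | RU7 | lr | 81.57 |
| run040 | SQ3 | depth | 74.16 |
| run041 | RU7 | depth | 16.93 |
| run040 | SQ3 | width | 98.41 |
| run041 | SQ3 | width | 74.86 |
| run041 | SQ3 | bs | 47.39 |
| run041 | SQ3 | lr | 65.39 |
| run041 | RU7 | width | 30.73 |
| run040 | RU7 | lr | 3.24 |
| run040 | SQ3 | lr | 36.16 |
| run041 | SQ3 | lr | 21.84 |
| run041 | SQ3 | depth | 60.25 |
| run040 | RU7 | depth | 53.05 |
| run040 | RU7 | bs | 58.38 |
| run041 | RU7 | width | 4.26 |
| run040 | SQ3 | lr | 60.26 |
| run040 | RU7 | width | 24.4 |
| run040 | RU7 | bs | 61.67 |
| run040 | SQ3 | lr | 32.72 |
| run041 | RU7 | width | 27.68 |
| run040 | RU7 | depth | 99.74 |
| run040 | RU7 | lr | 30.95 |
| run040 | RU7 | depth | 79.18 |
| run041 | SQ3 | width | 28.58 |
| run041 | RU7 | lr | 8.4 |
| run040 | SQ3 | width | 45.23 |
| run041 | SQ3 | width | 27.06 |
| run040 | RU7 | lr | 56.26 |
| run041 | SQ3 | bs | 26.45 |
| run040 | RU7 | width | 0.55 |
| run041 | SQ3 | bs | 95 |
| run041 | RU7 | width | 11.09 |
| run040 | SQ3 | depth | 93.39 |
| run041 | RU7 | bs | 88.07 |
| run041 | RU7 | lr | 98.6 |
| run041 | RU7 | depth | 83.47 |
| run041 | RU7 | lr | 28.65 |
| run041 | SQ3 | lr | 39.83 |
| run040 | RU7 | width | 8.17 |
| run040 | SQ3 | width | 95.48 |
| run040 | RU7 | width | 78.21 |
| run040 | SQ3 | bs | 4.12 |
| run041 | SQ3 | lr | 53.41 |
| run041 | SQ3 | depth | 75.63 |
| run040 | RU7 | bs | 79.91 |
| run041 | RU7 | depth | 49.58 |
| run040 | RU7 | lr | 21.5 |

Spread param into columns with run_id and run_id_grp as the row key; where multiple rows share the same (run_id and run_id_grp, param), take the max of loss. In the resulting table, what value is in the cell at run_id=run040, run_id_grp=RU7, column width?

Rows with run_id=run040, run_id_grp=RU7 and param=width: loss values are 24.4, 0.55, 8.17, 78.21.
max(24.4, 0.55, 8.17, 78.21) = 78.21.

78.21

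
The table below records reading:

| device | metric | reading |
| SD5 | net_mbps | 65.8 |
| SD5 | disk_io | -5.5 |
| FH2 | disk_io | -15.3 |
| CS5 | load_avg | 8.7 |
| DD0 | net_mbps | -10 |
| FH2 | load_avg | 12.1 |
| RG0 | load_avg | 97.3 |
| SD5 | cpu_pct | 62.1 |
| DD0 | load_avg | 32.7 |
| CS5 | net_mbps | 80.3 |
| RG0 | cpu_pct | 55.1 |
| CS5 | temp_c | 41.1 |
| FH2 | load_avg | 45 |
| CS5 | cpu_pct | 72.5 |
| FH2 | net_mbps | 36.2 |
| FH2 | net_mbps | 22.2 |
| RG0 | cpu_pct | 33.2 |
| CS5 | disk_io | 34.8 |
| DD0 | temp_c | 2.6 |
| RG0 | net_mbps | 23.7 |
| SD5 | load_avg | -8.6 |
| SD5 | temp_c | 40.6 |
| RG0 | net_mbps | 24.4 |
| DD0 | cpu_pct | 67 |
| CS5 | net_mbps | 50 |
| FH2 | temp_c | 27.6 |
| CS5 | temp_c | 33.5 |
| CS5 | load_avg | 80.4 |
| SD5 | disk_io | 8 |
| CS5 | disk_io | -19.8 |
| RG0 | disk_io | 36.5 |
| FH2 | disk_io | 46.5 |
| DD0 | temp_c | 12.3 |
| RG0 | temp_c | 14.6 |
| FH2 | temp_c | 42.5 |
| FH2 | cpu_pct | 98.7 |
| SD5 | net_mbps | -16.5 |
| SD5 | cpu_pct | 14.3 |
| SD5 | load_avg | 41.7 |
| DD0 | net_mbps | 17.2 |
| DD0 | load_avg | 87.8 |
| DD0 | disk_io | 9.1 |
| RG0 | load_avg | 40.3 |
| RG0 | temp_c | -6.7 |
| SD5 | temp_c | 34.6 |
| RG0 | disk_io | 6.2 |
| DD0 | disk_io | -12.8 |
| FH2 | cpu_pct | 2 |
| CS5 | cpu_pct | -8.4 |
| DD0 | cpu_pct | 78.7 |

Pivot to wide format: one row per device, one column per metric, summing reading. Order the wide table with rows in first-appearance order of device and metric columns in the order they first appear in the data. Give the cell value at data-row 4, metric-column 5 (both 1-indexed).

With rows in first-appearance order of device, row 4 is device=DD0. metric columns in first-appearance order: net_mbps, disk_io, load_avg, cpu_pct, temp_c; column 5 is temp_c.
Long rows with device=DD0, metric=temp_c: 2.6 + 12.3 = 14.9.

14.9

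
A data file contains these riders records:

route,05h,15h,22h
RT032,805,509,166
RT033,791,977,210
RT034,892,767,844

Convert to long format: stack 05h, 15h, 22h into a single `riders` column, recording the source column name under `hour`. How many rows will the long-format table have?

3 route values × 3 melted columns = 9 rows.

9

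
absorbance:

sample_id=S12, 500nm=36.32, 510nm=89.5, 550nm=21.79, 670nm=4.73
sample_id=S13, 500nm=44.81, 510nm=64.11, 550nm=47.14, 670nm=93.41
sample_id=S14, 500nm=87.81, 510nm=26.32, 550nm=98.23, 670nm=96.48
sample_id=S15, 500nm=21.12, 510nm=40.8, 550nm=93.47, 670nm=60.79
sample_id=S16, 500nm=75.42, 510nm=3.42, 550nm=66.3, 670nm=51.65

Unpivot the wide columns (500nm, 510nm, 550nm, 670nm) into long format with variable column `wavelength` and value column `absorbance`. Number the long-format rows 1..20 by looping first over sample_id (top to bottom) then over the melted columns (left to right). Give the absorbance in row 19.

20 rows total (5 × 4). Row 19: index ⌊(19-1)/4⌋ = 4 into sample_id → S16; (19-1) mod 4 = 2 into the melted columns → 550nm.
So row 19 is (S16, 550nm, 66.3); absorbance = 66.3.

66.3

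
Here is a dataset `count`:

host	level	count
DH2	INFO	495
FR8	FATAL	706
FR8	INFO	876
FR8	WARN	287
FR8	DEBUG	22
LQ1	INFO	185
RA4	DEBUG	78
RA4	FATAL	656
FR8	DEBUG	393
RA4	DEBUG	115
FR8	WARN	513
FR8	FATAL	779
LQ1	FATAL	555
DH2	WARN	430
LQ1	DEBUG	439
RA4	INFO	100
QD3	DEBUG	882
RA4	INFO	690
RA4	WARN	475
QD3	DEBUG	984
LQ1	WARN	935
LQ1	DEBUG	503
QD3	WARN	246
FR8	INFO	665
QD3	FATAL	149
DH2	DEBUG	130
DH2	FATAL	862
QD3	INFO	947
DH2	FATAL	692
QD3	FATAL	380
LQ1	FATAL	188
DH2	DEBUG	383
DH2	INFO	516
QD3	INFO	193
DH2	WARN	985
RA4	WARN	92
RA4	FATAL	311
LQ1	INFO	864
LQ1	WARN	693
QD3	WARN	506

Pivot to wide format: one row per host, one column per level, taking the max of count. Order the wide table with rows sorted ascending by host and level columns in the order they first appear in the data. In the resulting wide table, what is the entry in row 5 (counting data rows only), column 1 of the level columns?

690

With rows sorted ascending by host, row 5 is host=RA4. level columns in first-appearance order: INFO, FATAL, WARN, DEBUG; column 1 is INFO.
Long rows with host=RA4, level=INFO: max(100, 690) = 690.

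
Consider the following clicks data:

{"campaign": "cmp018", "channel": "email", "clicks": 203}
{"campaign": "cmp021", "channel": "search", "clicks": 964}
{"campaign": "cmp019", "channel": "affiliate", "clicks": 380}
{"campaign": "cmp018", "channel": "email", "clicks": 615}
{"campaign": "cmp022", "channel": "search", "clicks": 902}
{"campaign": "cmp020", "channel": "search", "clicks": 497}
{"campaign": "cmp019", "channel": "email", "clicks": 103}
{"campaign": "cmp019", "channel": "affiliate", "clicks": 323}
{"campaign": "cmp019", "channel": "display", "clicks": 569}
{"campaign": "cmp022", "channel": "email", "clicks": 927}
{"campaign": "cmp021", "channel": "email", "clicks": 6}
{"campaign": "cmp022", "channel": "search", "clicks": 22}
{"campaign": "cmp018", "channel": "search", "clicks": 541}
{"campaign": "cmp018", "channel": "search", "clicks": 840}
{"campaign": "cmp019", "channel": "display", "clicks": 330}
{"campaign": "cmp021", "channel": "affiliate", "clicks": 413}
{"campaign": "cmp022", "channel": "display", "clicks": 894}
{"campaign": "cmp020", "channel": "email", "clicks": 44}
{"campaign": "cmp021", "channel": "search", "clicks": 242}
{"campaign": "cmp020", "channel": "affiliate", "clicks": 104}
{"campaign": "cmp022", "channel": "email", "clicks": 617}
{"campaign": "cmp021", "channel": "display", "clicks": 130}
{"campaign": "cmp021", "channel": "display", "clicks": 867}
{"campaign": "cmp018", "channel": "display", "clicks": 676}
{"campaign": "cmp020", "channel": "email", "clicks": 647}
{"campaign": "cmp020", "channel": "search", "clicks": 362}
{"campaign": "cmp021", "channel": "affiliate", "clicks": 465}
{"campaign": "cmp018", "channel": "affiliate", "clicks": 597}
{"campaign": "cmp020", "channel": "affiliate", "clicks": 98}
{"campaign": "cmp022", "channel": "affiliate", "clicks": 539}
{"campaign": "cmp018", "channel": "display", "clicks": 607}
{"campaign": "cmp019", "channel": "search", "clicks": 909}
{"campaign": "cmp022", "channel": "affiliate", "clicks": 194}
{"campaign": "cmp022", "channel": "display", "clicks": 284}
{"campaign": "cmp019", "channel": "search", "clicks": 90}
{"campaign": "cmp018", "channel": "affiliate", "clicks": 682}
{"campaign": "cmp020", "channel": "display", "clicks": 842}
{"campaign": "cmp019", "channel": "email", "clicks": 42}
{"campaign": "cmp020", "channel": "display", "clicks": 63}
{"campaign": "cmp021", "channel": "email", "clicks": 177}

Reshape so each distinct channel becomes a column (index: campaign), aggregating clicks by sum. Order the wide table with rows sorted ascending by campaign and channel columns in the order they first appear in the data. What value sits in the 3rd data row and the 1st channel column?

With rows sorted ascending by campaign, row 3 is campaign=cmp020. channel columns in first-appearance order: email, search, affiliate, display; column 1 is email.
Long rows with campaign=cmp020, channel=email: 44 + 647 = 691.

691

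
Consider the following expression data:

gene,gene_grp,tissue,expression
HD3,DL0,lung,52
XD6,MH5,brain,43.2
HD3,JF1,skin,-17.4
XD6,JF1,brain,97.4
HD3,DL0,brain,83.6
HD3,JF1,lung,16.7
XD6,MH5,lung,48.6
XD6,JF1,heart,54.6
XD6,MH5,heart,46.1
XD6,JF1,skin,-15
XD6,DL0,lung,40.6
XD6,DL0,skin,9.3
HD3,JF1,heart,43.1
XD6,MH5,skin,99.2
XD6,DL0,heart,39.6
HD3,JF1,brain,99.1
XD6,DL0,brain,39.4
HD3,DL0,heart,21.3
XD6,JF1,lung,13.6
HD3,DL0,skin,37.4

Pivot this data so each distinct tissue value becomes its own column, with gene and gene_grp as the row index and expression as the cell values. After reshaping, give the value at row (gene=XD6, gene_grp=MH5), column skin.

99.2

Wide layout: rows indexed by gene and gene_grp, columns are the 4 distinct tissue values (lung, brain, skin, heart).
Cell (gene=XD6, gene_grp=MH5, tissue=skin) draws from the long row where gene=XD6, gene_grp=MH5 and tissue=skin, which has expression=99.2.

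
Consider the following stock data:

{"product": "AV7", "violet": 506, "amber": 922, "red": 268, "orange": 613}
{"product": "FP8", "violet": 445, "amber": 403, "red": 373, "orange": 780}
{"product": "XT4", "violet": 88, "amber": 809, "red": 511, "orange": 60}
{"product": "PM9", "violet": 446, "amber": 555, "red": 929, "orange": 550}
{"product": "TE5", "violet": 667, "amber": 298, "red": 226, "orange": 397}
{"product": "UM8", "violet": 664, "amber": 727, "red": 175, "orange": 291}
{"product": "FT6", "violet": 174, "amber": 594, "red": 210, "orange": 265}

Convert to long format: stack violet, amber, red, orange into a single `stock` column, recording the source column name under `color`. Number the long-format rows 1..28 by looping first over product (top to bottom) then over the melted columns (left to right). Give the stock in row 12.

28 rows total (7 × 4). Row 12: index ⌊(12-1)/4⌋ = 2 into product → XT4; (12-1) mod 4 = 3 into the melted columns → orange.
So row 12 is (XT4, orange, 60); stock = 60.

60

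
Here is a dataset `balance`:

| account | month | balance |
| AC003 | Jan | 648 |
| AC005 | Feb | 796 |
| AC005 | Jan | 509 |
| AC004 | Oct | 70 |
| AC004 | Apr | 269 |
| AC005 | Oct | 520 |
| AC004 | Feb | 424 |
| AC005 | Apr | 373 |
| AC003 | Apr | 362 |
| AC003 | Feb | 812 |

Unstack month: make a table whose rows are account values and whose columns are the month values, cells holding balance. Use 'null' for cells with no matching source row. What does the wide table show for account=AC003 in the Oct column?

null

No long-format row has account=AC003 and month=Oct, so the cell is null.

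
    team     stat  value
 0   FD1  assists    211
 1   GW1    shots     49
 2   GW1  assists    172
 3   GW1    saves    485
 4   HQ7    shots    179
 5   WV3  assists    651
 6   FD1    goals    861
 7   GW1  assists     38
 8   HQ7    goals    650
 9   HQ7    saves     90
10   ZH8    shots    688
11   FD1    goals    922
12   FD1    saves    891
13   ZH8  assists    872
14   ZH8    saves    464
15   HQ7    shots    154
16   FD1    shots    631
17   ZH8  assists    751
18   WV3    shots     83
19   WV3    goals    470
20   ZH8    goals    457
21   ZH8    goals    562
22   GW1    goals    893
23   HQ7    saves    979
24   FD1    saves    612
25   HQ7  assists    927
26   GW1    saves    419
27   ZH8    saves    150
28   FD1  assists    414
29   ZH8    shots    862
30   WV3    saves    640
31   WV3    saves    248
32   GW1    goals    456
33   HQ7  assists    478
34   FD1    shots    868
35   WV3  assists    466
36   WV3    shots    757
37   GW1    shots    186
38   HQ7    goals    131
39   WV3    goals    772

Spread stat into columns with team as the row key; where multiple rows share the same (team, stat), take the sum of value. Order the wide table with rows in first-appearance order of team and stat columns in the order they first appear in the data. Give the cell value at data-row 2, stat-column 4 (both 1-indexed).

1349

With rows in first-appearance order of team, row 2 is team=GW1. stat columns in first-appearance order: assists, shots, saves, goals; column 4 is goals.
Long rows with team=GW1, stat=goals: 893 + 456 = 1349.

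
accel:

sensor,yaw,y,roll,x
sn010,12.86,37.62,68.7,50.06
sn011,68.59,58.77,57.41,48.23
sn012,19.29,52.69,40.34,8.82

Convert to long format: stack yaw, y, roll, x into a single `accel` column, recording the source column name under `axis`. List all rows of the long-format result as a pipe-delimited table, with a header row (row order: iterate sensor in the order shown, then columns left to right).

| sensor | axis | accel |
| sn010 | yaw | 12.86 |
| sn010 | y | 37.62 |
| sn010 | roll | 68.7 |
| sn010 | x | 50.06 |
| sn011 | yaw | 68.59 |
| sn011 | y | 58.77 |
| sn011 | roll | 57.41 |
| sn011 | x | 48.23 |
| sn012 | yaw | 19.29 |
| sn012 | y | 52.69 |
| sn012 | roll | 40.34 |
| sn012 | x | 8.82 |

Each (sensor, column) pair becomes one row: 3 × 4 = 12 rows.
For example, (sn010, yaw) → accel=12.86.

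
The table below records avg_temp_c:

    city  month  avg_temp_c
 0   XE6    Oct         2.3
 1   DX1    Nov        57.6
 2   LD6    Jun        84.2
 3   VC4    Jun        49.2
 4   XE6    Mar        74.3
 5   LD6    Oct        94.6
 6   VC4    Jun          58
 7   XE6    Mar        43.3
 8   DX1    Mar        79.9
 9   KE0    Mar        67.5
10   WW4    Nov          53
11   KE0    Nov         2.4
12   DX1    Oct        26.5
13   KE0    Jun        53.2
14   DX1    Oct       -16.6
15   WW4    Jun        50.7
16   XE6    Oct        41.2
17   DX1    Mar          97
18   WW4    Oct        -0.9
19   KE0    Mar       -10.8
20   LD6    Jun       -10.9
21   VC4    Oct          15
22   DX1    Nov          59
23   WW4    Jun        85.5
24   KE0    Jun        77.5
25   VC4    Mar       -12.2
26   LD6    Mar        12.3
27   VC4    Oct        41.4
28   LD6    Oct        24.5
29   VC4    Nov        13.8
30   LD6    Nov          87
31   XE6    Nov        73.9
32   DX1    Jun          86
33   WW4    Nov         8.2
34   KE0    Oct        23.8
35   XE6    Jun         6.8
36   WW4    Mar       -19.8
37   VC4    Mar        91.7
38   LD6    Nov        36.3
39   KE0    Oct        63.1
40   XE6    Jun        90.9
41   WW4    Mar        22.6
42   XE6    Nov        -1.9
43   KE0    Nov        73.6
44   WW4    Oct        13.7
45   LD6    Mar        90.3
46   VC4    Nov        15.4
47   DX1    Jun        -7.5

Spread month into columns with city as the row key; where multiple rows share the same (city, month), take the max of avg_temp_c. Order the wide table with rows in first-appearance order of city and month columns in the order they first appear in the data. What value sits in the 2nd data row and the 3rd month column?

With rows in first-appearance order of city, row 2 is city=DX1. month columns in first-appearance order: Oct, Nov, Jun, Mar; column 3 is Jun.
Long rows with city=DX1, month=Jun: max(86, -7.5) = 86.

86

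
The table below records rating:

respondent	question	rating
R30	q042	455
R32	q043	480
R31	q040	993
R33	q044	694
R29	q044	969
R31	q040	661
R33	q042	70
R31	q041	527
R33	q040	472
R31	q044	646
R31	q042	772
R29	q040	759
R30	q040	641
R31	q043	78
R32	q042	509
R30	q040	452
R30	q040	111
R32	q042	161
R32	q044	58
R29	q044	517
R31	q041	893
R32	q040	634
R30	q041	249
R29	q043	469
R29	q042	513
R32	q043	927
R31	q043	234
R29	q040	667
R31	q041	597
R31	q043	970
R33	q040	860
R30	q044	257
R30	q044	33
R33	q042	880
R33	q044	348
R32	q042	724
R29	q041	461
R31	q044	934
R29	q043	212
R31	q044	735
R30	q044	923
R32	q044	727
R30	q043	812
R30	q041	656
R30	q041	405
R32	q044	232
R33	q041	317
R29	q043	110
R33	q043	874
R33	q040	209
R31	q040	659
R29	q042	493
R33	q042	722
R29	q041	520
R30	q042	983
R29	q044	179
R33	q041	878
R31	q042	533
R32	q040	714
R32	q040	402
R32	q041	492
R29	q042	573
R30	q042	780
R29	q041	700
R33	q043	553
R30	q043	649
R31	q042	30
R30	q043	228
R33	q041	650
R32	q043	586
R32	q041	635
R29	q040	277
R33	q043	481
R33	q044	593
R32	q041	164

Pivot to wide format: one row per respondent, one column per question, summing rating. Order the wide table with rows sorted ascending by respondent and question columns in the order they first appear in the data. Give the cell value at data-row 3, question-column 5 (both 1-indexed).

With rows sorted ascending by respondent, row 3 is respondent=R31. question columns in first-appearance order: q042, q043, q040, q044, q041; column 5 is q041.
Long rows with respondent=R31, question=q041: 527 + 893 + 597 = 2017.

2017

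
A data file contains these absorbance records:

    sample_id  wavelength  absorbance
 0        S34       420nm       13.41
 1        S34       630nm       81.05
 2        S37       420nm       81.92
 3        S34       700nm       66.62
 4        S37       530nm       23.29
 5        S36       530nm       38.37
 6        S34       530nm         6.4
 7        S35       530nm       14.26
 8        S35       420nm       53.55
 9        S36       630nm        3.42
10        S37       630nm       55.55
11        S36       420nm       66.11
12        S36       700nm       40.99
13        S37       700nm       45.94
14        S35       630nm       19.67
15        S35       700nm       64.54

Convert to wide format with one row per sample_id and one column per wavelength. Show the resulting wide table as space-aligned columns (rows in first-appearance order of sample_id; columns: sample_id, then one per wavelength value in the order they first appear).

sample_id  420nm  630nm  700nm  530nm
S34        13.41  81.05  66.62  6.4  
S37        81.92  55.55  45.94  23.29
S36        66.11  3.42   40.99  38.37
S35        53.55  19.67  64.54  14.26

Columns: sample_id plus the 4 distinct wavelength values (420nm, 630nm, 700nm, 530nm).
For example, row S34 column 420nm takes absorbance=13.41 from the long row (S34, 420nm).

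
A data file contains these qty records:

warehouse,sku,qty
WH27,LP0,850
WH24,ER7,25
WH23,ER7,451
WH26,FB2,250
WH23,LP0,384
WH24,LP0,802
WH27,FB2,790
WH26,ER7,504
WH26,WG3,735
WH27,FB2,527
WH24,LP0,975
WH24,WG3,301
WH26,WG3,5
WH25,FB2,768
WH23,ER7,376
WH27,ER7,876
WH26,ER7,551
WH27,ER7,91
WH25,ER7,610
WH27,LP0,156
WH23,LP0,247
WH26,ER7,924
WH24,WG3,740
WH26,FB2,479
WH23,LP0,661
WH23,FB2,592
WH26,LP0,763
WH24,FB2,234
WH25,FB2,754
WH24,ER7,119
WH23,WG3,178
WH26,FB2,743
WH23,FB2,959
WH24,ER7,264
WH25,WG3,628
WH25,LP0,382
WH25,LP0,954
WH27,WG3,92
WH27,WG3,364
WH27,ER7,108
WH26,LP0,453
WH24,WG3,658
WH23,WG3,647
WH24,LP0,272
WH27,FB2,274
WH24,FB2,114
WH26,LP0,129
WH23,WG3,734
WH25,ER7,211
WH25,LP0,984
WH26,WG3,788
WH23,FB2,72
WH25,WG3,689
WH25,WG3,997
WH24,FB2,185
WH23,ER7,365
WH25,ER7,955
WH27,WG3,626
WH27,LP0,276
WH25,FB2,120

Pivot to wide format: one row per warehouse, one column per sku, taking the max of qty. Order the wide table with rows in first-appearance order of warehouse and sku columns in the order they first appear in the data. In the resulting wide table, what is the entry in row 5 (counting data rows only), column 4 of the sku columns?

With rows in first-appearance order of warehouse, row 5 is warehouse=WH25. sku columns in first-appearance order: LP0, ER7, FB2, WG3; column 4 is WG3.
Long rows with warehouse=WH25, sku=WG3: max(628, 689, 997) = 997.

997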